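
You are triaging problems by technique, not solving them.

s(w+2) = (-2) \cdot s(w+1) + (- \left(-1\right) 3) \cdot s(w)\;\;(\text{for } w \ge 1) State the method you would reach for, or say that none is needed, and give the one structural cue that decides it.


Technique: the characteristic-root method — shift-invariance with fixed coefficients calls for exponential trials; the characteristic polynomial finds every r^w.


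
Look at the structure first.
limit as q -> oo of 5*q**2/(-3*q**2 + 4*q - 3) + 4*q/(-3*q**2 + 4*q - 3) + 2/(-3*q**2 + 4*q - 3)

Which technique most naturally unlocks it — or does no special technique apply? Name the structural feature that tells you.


Technique: dominant-term comparison — divide by the highest power of q present: lower-order terms vanish and the dominant ratio remains. l'Hôpital's at-infinity variant applies to the expression viewed as a single quotient; the leading-term comparison is the direct route.


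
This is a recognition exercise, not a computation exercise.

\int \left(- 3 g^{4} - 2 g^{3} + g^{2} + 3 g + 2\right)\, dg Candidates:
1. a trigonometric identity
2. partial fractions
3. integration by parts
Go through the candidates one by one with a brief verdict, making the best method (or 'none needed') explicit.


Best approach: no special technique — nothing composite, nothing rational, nothing trigonometric — each constant-multiple power of g integrates by the power rule alone.
- a trigonometric identity — with no trigonometric functions present, identity rewriting has no target.
- partial fractions: the expression is not a ratio of polynomials that decomposes further.
- integration by parts: splitting off a factor buys nothing — the integrand integrates directly without parts.


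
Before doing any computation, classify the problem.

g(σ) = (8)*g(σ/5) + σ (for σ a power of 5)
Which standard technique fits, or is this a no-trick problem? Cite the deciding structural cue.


Verdict: the master substitution — the recursive call is at index σ/5 rather than a shift, a divide-and-conquer shape — substituting σ = 5^m linearizes it.


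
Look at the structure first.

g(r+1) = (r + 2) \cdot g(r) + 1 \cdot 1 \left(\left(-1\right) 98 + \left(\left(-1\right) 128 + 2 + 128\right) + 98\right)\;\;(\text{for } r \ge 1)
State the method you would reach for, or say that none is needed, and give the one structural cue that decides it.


Diagnosis: a summation factor — first-order linear but the coefficient r + 2 moves with the index — divide by the cumulative product and telescope.


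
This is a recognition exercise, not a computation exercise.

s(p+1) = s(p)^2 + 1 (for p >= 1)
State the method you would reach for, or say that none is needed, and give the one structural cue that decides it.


Technique: no special technique — a nonlinear dependence on earlier terms breaks linearity, and with it every superposition-based closed form.


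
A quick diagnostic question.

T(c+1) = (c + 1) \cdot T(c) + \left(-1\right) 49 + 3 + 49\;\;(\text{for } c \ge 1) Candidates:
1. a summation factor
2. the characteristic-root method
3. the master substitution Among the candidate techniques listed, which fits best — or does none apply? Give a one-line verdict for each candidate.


Best approach: a summation factor — the coefficient c + 1 drifts with the index, so no fixed root exists; normalizing by the cumulative product telescopes it.
- a summation factor — applicable, and directly so.
- the characteristic-root method — the coefficients change with the index, which the root method cannot absorb.
- the master substitution: there is no divide-the-index recursive argument.


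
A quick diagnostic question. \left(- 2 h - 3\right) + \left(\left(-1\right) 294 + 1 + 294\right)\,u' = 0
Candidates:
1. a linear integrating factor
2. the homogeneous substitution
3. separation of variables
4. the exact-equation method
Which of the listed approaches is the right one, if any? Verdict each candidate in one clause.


Verdict: no special technique — the slope is a function of h alone, so integrate both sides directly.
- a linear integrating factor — the linear template holds only trivially here (the unknown is absent, so the coefficient is zero) — the method is not the natural label.
- the homogeneous substitution — solved for the derivative, the right side changes under joint scaling of the two variables.
- separation of variables: with no unknown in the slope, separating variables is a formality — the equation integrates directly.
- the exact-equation method: no dependence on the unknown anywhere: exactness is a label without content here.


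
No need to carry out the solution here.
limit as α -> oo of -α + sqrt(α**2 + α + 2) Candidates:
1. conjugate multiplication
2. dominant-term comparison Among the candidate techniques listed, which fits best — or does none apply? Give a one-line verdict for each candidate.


Diagnosis: conjugate multiplication — the difference sqrt(α**2 + α + 2) - α is an ∞ − ∞ stalemate; its conjugate partner breaks the tie.
- conjugate multiplication — yes, a natural case for it.
- dominant-term comparison: no dominant power emerges to decide the limit by degree comparison.


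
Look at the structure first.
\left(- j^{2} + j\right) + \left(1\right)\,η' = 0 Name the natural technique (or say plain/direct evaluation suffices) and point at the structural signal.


Best approach: no special technique — with η absent the equation is not coupled at all: direct integration in j.


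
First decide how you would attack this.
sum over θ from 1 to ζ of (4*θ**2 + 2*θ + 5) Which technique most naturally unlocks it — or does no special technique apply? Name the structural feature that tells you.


Diagnosis: no special technique — this is bookkeeping, not technique: standard formulas for sums of constant-multiple powers of θ apply termwise.


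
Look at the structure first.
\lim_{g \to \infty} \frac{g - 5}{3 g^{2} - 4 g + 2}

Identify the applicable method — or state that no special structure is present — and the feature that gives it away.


Diagnosis: dominant-term comparison — divide by the highest power of g present: lower-order terms vanish and the dominant ratio remains. Differentiating the expression as a single quotient would eventually settle it as well; matching dominant growth settles it immediately.


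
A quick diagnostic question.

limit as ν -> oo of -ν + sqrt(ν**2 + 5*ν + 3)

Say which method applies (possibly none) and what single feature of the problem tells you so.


Verdict: conjugate multiplication — the ∞ − ∞ radical form is the exact trigger for the conjugate maneuver.


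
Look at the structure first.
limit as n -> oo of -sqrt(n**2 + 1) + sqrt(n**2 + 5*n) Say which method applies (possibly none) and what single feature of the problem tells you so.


Diagnosis: conjugate multiplication — both pieces blow up but their difference is finite; the conjugate trick rationalizes sqrt(n**2 + 5*n) - sqrt(n**2 + 1).


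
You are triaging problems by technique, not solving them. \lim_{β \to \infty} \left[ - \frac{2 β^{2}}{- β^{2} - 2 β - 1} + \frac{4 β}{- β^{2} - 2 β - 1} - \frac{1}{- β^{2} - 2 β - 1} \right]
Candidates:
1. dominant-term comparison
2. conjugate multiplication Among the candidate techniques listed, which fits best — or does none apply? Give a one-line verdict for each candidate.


Diagnosis: dominant-term comparison — at large β only the top-degree terms survive; compare the leading terms and the limit falls out.
- dominant-term comparison: yes — fits the structure here.
- conjugate multiplication — there are no radicals in tension whose conjugate would simplify matters.


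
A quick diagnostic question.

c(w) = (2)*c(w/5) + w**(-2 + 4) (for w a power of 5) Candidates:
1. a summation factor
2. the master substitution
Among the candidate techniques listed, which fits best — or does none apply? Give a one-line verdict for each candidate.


Best approach: the master substitution — the call at w/5 makes this multiplicative recursion; the master-style substitution converts it to additive.
- a summation factor — the recursion divides its index rather than shifting it — there is no previous-term chain for a summation factor to telescope.
- the master substitution: yes, a natural case for it.


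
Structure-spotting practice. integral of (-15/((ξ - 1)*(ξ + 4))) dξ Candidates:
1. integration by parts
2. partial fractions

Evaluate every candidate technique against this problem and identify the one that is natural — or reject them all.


Diagnosis: partial fractions — a proper rational integrand whose denominator splits into simpler factors — decompose into partial fractions first.
- integration by parts — there is no nonconstant-polynomial-times-kernel split with an exp, sine, cosine (degree-1 argument), or logarithm partner.
- partial fractions — yes, a natural case for it.


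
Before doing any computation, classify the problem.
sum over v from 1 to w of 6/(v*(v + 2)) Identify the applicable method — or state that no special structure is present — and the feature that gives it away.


Diagnosis: telescoping — integer-spaced poles in 6/(v*(v + 2)) are the telescoping signature in disguise.


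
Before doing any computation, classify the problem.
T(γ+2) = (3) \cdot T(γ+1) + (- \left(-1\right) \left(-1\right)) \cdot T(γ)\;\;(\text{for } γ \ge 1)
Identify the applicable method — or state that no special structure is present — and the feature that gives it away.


Verdict: the characteristic-root method — this is the constant-coefficient homogeneous case — the whole solution in γ reduces to a polynomial's roots.


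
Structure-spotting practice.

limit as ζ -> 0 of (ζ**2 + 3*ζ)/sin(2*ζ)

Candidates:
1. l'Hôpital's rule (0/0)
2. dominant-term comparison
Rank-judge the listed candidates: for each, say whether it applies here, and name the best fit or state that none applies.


Best approach: l'Hôpital's rule (0/0) — plug in 0: top and bottom both hit zero, so differentiate each and retry. Known elementary limits would finish this too — the rule just bypasses the case analysis.
- l'Hôpital's rule (0/0) — a fit — the right tool for this form.
- dominant-term comparison: leading-power comparison does not apply to this form.


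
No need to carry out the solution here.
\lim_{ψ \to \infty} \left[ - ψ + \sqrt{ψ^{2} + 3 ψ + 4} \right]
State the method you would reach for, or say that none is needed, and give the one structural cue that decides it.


Best approach: conjugate multiplication — the difference \sqrt{ψ^{2} + 3 ψ + 4} - ψ is an ∞ − ∞ stalemate; its conjugate partner breaks the tie.


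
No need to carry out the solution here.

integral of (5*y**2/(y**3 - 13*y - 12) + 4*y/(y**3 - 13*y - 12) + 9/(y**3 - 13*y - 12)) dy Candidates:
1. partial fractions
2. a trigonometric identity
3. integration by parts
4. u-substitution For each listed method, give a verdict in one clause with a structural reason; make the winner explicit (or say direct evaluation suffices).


Verdict: partial fractions — once y**3 - 13*y - 12 is factored, each root contributes a simple-fraction term; integrate them one at a time.
- partial fractions: a fit — the right tool for this form.
- a trigonometric identity: there is no trigonometric structure at all — the integrand carries no sine or cosine to rewrite.
- integration by parts: the integrand does not split as a nonconstant polynomial times an exp, sine, cosine of a linear argument, or logarithm — no polynomial-kernel parts product to differentiate one side of.
- u-substitution — no subexpression of the integrand pairs with its own derivative as a factor — individual terms may offer their own substitutions, but any change of variable covering the whole integral would have to be constructed from outside the expression.


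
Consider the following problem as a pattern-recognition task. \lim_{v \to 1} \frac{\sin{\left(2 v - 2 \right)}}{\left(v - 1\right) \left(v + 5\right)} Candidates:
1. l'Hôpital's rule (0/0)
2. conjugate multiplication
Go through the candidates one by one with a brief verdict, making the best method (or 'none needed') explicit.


Best approach: l'Hôpital's rule (0/0) — both numerator and denominator vanish at 1: the genuine 0/0 indeterminate that l'Hôpital exists for. A local series expansion at the point resolves it as well; the rule is the packaged version of that step.
- l'Hôpital's rule (0/0) — yes, a natural case for it.
- conjugate multiplication — no difference of divergent radicals appears, so rationalizing has nothing to cancel.


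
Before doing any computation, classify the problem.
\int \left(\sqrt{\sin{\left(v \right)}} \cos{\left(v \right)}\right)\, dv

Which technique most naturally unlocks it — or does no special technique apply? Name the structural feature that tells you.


Technique: u-substitution — read it as f(\sin{\left(v \right)}) times a constant multiple of d(\sin{\left(v \right)}): one substitution, u = \sin{\left(v \right)}, finishes it.


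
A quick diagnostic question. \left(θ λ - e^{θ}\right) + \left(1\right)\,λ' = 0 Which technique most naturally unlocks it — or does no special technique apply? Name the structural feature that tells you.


Best approach: a linear integrating factor — linear in the unknown with genuine forcing: multiply through by the exponential of the integrated coefficient and the left side closes into one derivative.


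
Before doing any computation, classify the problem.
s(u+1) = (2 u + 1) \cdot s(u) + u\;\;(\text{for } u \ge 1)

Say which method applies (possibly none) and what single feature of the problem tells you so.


Verdict: a summation factor — an index-dependent multiplier 2 u + 1 rules out characteristic roots; a summation factor converts it to a pure difference.


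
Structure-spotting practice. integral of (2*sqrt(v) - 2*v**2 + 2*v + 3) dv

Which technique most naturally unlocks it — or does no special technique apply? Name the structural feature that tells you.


Technique: no special technique — a term-by-term power-rule job in v; no substitution or rearrangement earns its keep here.


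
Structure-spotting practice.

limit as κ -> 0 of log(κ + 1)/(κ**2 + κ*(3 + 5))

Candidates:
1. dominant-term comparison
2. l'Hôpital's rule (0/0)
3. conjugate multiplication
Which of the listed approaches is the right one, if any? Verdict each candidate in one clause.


Best approach: l'Hôpital's rule (0/0) — both numerator and denominator vanish at 0: the genuine 0/0 indeterminate that l'Hôpital exists for. Expanding numerator and denominator to first order gives the same value — the rule automates exactly that.
- dominant-term comparison — this limit is not decided by comparing polynomial growth at infinity.
- l'Hôpital's rule (0/0) — yes, a natural case for it.
- conjugate multiplication: rationalization has no target — no divergent radical difference appears.


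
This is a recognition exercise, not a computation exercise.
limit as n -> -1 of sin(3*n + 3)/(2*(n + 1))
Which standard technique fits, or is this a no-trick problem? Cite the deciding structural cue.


Method: l'Hôpital's rule (0/0) — numerator and denominator both vanish at -1 — a genuine 0/0 form, which is exactly when l'Hôpital applies. Expanding numerator and denominator to first order gives the same value — the rule automates exactly that.


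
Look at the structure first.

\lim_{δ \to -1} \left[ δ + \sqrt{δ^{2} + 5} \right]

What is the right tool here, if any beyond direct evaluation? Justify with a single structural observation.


Diagnosis: no special technique — no denominator vanishes and nothing blows up at -1: direct substitution is the whole computation.


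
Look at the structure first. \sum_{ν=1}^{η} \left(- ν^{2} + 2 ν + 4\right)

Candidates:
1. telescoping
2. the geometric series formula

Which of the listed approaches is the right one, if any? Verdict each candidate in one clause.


Method: no special technique — constant-multiple powers of ν with no cancellation partners and no common ratio — use the standard power-sum formulas.
- telescoping: computed from the summand as displayed, the partial sums build up without the pairwise collapse telescoping exploits.
- the geometric series formula: dividing successive terms gives an index-dependent quantity, not a constant.


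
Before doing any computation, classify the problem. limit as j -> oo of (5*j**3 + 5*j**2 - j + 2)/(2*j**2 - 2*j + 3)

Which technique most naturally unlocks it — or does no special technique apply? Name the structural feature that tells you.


Technique: dominant-term comparison — growth-rate triage: the leading powers of j decide the limit, everything else is noise. As a single quotient, the ∞/∞ shape would yield to repeated differentiation as well — the growth comparison gets there in one look.


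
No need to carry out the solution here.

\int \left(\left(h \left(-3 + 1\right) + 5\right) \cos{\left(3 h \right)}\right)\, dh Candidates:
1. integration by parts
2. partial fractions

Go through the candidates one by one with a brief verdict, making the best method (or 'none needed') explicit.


Diagnosis: integration by parts — (h \left(-3 + 1\right) + 5) dies after finitely many derivatives while \cos{\left(3 h \right)} cycles under integration — the tabular/parts setup.
- integration by parts — a fit — the right tool for this form.
- partial fractions — the expression is not a ratio of polynomials that decomposes further.


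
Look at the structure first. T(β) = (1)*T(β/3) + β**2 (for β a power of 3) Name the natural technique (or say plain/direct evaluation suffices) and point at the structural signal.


Diagnosis: the master substitution — the argument shrinks by the factor 3, so measure the index on a logarithmic scale and the recursion becomes a shift.


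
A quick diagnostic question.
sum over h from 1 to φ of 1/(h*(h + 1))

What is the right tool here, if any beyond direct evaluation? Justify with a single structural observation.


Technique: telescoping — 1/(h*(h + 1)) is a collapsed telescope: expand it into simple fractions to see the cancellation.


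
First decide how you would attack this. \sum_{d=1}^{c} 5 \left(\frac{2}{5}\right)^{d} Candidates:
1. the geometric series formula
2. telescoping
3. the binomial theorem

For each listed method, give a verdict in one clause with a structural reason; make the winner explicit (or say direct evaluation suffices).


Technique: the geometric series formula — the ratio of consecutive terms is the constant \frac{2}{5}, independent of the index — a geometric sum.
- the geometric series formula — yes — fits the structure here.
- telescoping — neither a shifted-difference shape nor integer-spaced poles are present.
- the binomial theorem — no binomial coefficients pair with matched powers.


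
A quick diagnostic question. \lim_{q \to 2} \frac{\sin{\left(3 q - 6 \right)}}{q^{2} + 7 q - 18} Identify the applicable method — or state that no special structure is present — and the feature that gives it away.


Best approach: l'Hôpital's rule (0/0) — substituting 2 gives 0 over 0; differentiate top and bottom once and re-evaluate. A local series expansion at the point resolves it as well; the rule is the packaged version of that step.


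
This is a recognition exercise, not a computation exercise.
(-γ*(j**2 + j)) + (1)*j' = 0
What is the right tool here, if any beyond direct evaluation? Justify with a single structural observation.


Technique: separation of variables — a product of single-variable factors, γ and j**2 + j — the textbook separable form. A Bernoulli rewrite would carry it as the equation stands — separating the variables needs no rearrangement either.


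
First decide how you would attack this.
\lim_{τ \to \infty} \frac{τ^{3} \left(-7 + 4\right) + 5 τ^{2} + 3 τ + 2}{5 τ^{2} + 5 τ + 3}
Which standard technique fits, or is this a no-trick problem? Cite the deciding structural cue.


Technique: dominant-term comparison — growth-rate triage: the leading powers of τ decide the limit, everything else is noise. Viewed as a single quotient this is an ∞/∞ form — an at-infinity application of l'Hôpital's rule would also resolve it; comparing leading growth reads the answer without differentiating.


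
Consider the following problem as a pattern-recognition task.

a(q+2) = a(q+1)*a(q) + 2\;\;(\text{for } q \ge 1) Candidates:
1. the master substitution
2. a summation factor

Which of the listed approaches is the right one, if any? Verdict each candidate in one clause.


Best approach: no special technique — the new term depends nonlinearly on the old ones, which disqualifies every superposition-based technique.
- the master substitution: the recursive argument is a shift of the index, not a fixed fraction of it.
- a summation factor — no summation factor applies — the rule is not linear in the sequence values.


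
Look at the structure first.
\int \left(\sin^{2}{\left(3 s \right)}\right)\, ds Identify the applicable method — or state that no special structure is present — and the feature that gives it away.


Technique: a trigonometric identity — the even trigonometric power \sin^{2}{\left(3 s \right)} reduces by a double-angle identity before any integration is attempted.


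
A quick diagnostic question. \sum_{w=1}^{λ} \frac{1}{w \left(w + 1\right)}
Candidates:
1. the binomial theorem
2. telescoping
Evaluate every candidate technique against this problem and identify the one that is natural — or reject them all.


Diagnosis: telescoping — poles of \frac{1}{w \left(w + 1\right)} differ by an integer, the telltale of a telescoping partial-fraction sum.
- the binomial theorem: the terms do not reassemble into a binomial power.
- telescoping — applicable, and directly so.


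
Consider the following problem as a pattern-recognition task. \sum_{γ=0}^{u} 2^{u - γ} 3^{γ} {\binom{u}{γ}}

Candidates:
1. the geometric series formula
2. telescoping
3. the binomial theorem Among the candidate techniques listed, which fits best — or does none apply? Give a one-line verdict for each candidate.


Method: the binomial theorem — {\binom{u}{γ}} weighting matched powers of 3 and 2 is the expanded form of (3 + 2)^u — fold it back up.
- the geometric series formula: the ratio of consecutive terms depends on the index.
- telescoping — the summand is not presented as a shifted difference — a telescoping rewrite may exist, but the displayed structure does not offer one.
- the binomial theorem — applies; the problem has the shape this method handles.


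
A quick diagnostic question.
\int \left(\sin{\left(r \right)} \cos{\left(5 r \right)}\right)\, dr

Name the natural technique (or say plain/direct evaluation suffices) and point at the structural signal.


Verdict: a trigonometric identity — the identity turns \sin{\left(r \right)} \cos{\left(5 r \right)} into two lone cosines/sines, each trivially integrable.


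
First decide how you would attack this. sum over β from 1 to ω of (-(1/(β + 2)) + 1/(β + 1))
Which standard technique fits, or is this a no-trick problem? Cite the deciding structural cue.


Method: telescoping — the generic term is a one-step difference of 1/(β + 1), so partial sums shortcut to endpoint evaluation.


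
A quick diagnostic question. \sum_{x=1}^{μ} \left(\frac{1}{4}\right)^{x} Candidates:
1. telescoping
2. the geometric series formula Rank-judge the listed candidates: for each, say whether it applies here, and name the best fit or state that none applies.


Diagnosis: the geometric series formula — each term is \frac{1}{4} times the previous one, so the geometric-series formula applies directly.
- telescoping — computed from the summand as displayed, the partial sums build up without the pairwise collapse telescoping exploits.
- the geometric series formula: yes — fits the structure here.


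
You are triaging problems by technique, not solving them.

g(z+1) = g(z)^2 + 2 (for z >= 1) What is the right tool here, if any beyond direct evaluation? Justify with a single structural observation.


Method: no special technique — the unknown sequence enters the update nonlinearly, so no linear method fits the recurrence as written — direct iteration remains.


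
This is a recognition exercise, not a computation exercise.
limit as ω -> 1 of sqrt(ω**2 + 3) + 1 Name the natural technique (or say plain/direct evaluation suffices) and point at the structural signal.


Verdict: no special technique — no vanishing denominator and no indeterminate clash at the point — evaluation is immediate.


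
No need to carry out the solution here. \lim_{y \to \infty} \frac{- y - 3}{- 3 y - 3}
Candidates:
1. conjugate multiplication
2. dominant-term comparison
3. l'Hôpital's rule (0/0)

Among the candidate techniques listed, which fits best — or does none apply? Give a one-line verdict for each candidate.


Technique: dominant-term comparison — as y grows, only the highest-degree terms matter — compare leading terms and read the limit off.
- conjugate multiplication — rationalization has no target — no divergent radical difference appears.
- dominant-term comparison: a fit — the right tool for this form.
- l'Hôpital's rule (0/0): viewed as a single quotient this runs to ∞/∞, not the 0/0 clash this candidate addresses; an at-infinity variant of the rule would resolve it, but comparing leading growth reads the answer without differentiating.


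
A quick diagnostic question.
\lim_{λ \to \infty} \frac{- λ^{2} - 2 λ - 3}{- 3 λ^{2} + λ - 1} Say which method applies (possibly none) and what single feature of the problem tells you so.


Best approach: dominant-term comparison — at large λ only the top-degree terms survive; compare the leading terms and the limit falls out. As a single quotient, the ∞/∞ shape would yield to repeated differentiation as well — the growth comparison gets there in one look.


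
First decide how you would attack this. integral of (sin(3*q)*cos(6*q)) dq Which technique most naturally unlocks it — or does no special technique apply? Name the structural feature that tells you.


Diagnosis: a trigonometric identity — distinct frequencies under one product (sin(3*q)*cos(6*q)): the product-to-sum identity is the systematic route to an integrable form.


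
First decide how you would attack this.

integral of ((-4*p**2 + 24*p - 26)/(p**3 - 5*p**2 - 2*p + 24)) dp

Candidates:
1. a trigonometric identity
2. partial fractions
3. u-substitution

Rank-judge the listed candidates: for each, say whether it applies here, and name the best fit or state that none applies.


Best approach: partial fractions — a proper rational integrand over the factorable p**3 - 5*p**2 - 2*p + 24: partial fractions reduce it to elementary pieces.
- a trigonometric identity — no sine or cosine appears, so there is nothing for a trigonometric identity to act on.
- partial fractions: a fit — the right tool for this form.
- u-substitution: no subexpression of the integrand serves as a whole-integral substitution inner — individual terms may offer their own, but none carries its derivative as a factor of the full integrand; a working change of variable would have to be constructed from outside the expression.


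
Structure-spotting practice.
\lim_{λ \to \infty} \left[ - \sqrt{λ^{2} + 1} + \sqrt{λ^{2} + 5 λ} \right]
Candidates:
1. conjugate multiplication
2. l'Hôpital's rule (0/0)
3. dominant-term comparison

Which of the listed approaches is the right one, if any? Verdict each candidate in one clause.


Diagnosis: conjugate multiplication — the ∞ − ∞ radical form is the exact trigger for the conjugate maneuver.
- conjugate multiplication — a fit — the right tool for this form.
- l'Hôpital's rule (0/0) — the expression is a difference driving to ∞ − ∞, not a 0/0 quotient — there is no ratio for the rule to differentiate.
- dominant-term comparison — this limit is not decided by comparing leading-term growth at infinity.


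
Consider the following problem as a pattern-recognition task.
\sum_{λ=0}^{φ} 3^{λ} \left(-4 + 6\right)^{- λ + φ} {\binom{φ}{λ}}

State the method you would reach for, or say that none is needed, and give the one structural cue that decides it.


Method: the binomial theorem — terms weighting {\binom{φ}{λ}} against matched powers of 3 and (-4 + 6) reassemble into (3 + (-4 + 6))^φ by the binomial theorem.


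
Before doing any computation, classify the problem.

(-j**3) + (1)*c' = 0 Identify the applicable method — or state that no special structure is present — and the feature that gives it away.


Diagnosis: no special technique — with c absent the equation is not coupled at all: direct integration in j.


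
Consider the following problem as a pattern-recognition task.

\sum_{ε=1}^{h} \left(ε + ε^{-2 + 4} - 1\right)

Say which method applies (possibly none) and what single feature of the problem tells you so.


Verdict: no special technique — the summand is a plain polynomial in ε (expanding first if it arrives factored); standard power-sum formulas evaluate it term by term.


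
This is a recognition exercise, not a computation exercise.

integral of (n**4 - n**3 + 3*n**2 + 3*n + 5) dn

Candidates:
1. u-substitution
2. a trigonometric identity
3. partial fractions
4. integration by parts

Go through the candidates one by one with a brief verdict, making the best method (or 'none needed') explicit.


Diagnosis: no special technique — scan for structure and find none: constant multiples of powers of n, integrate directly.
- u-substitution — no substitution does more than relabel what direct integration already handles.
- a trigonometric identity — there is no trigonometric structure at all — the integrand carries no sine or cosine to rewrite.
- partial fractions — there is no rational-function structure to decompose.
- integration by parts: parts would only shuffle a directly integrable integrand.


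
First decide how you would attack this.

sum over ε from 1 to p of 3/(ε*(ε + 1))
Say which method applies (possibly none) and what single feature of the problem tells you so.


Diagnosis: telescoping — after splitting 3/(ε*(ε + 1)) into partial fractions, the pieces are shifted copies of one function and cancel telescopically.


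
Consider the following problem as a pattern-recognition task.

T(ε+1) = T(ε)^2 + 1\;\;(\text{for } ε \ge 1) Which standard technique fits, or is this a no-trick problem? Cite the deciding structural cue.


Method: no special technique — the update rule curves (it is not linear in the unknown sequence), so no superposition-based closed form attaches — iterate or study it directly.


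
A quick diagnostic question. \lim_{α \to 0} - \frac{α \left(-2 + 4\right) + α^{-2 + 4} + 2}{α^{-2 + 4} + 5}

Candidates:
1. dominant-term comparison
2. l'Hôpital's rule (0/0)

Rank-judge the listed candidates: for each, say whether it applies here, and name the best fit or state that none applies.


Technique: no special technique — nothing blocks direct substitution at 0: plug in and finish.
- dominant-term comparison — this is not a rational comparison of growth rates at infinity.
- l'Hôpital's rule (0/0) — substituting the point produces a determinate value, not a 0 over 0 clash.


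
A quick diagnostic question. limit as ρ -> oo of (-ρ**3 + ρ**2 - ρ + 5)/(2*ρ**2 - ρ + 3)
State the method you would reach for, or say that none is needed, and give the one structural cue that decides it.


Verdict: dominant-term comparison — growth-rate triage: the leading powers of ρ decide the limit, everything else is noise. Viewed as a single quotient this is an ∞/∞ form — an at-infinity application of l'Hôpital's rule would also resolve it; comparing leading growth reads the answer without differentiating.


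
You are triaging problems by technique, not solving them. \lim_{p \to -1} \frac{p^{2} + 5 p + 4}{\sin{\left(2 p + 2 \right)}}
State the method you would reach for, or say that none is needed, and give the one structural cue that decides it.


Best approach: l'Hôpital's rule (0/0) — numerator and denominator both vanish at -1 — a genuine 0/0 form, which is exactly when l'Hôpital applies. One could equally expand both pieces locally and compare leading terms; the rule does that in one stroke.


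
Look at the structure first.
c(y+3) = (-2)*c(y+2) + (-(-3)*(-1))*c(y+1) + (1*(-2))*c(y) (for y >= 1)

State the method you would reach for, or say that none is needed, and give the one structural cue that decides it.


Best approach: the characteristic-root method — no index-dependence in the weights and nothing inhomogeneous: classic characteristic-equation setup.


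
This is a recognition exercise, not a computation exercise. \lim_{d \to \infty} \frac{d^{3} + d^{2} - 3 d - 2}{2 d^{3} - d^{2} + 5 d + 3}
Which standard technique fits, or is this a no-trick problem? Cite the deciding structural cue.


Best approach: dominant-term comparison — divide by the highest power of d present: lower-order terms vanish and the dominant ratio remains. Differentiating the expression as a single quotient would eventually settle it as well; matching dominant growth settles it immediately.


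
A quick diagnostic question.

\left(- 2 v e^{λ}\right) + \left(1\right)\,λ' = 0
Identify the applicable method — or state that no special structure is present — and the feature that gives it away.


Best approach: separation of variables — one side of the product carries the independent variable, the other the unknown — the textbook separation shape.


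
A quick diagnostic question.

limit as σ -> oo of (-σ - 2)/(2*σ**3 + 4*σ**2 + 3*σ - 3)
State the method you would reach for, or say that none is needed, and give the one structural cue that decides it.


Method: dominant-term comparison — at large σ only the top-degree terms survive; compare the leading terms and the limit falls out. l'Hôpital's at-infinity variant applies to the expression viewed as a single quotient; the leading-term comparison is the direct route.


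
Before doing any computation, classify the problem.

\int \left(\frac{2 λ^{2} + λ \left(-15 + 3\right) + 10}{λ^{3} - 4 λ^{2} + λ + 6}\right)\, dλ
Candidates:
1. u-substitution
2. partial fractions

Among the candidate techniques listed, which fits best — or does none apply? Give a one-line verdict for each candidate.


Verdict: partial fractions — the bottom factors while the top stays lower-degree — split into simple fractions and integrate piece by piece.
- u-substitution — no subexpression of the integrand pairs with its own derivative as a factor — individual terms may offer their own substitutions, but any change of variable covering the whole integral would have to be constructed from outside the expression.
- partial fractions: yes, a natural case for it.


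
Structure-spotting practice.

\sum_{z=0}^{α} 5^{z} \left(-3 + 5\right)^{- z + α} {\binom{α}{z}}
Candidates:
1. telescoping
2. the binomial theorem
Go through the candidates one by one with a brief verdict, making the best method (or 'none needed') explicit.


Best approach: the binomial theorem — terms weighting {\binom{α}{z}} against matched powers of 5 and (-3 + 5) reassemble into (5 + (-3 + 5))^α by the binomial theorem.
- telescoping: the terms as presented offer no neighboring cancellation — a telescoping rewrite may exist, but the displayed structure does not hand one over.
- the binomial theorem: applies; the problem has the shape this method handles.


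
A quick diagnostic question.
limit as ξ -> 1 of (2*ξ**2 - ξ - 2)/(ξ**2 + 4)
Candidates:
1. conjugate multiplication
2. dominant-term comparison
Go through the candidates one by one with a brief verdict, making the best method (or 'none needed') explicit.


Best approach: no special technique — the expression is continuous at the evaluation point — substitute directly; no indeterminate form appears.
- conjugate multiplication: the conjugate move applies to radical differences, which this is not.
- dominant-term comparison — this limit is not decided by comparing polynomial growth at infinity.


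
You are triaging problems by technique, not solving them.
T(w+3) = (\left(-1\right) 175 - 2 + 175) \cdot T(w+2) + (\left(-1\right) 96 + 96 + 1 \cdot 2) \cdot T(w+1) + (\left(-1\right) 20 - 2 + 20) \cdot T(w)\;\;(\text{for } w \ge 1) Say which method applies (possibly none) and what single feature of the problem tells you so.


Technique: the characteristic-root method — no index-dependence in the weights and nothing inhomogeneous: classic characteristic-equation setup.


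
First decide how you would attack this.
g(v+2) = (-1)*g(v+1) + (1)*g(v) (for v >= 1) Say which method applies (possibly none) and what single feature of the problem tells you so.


Diagnosis: the characteristic-root method — every coefficient is a fixed number and the forcing is zero — substitute r^v and read off the root equation.


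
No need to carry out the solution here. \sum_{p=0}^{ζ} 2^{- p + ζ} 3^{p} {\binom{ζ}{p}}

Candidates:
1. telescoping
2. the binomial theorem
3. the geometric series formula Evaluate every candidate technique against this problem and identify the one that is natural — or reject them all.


Verdict: the binomial theorem — the summand is term p of a binomial expansion in 3 and 2; the whole sum is a single power.
- telescoping: as presented, consecutive terms share no shifted copy to cancel against — no rewrite is on display to change that.
- the binomial theorem — applies; the problem has the shape this method handles.
- the geometric series formula — the term-to-term ratio drifts with the index — the one thing the geometric formula cannot absorb.


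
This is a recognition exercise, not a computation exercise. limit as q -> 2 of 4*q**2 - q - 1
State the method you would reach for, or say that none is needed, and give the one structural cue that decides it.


Method: no special technique — nothing blocks direct substitution at 2: plug in and finish.


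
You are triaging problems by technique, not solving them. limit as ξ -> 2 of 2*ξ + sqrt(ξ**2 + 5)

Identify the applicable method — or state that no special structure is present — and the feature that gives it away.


Method: no special technique — the expression is continuous at 2 — substitute and evaluate; no indeterminate form appears.


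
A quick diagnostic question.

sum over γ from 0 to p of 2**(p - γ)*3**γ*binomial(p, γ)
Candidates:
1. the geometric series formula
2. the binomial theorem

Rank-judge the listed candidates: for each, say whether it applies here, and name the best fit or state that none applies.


Diagnosis: the binomial theorem — binomial(p, γ) weighting matched powers of 3 and 2 is the expanded form of (3 + 2)^p — fold it back up.
- the geometric series formula — the term-to-term ratio drifts with the index — the one thing the geometric formula cannot absorb.
- the binomial theorem — yes, a natural case for it.


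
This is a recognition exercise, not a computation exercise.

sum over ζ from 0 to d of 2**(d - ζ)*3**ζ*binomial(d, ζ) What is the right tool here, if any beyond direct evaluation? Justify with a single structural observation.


Verdict: the binomial theorem — binomial(d, ζ) weighting matched powers of 3 and 2 is the expanded form of (3 + 2)^d — fold it back up.


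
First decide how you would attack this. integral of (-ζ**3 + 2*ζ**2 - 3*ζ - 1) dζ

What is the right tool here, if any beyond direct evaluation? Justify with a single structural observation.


Diagnosis: no special technique — nothing composite, nothing rational, nothing trigonometric — each constant-multiple power of ζ integrates by the power rule alone.
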